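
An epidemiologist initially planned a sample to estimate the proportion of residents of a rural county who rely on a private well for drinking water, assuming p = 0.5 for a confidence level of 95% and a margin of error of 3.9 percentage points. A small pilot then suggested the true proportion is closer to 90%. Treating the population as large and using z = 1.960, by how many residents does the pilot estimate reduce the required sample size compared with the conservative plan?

404

Conservative (p = 0.5): n = 1.960² × 0.25 / 0.039² ≈ 631.43 → 632.
Using p = 0.90: p(1−p) = 0.0900, so n = 1.960² × 0.0900 / 0.039² ≈ 227.31 → 228.
Reduction: 632 − 228 = 404.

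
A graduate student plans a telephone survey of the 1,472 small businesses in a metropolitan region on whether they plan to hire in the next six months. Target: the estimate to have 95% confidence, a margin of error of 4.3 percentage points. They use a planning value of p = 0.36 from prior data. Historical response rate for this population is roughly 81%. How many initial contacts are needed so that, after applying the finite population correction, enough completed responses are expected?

For 95% confidence, z = 1.960.
Completed interviews needed (unadjusted): n₀ = 1.960² × 0.2304 / 0.043² ≈ 478.69 → 479.
FPC for N = 1,472: n = 479 / (1 + 478/1472) = 479 / 1.3247 ≈ 361.58 → 362.
At an 81% response rate, contacts needed = 362 / 0.81 ≈ 446.91 → 447.

447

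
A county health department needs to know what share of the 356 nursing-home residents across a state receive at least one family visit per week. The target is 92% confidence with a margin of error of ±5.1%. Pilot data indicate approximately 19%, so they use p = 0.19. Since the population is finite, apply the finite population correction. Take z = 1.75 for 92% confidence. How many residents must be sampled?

121

Unadjusted: n₀ = 1.75² × 0.19 × 0.81 / 0.051² ≈ 181.21, so n₀ = 182.
Finite population correction with N = 356: n = n₀ / (1 + (n₀−1)/N) = 182 / (1 + 181/356) = 182 / 1.5084 ≈ 120.66.
Rounding up, n = 121.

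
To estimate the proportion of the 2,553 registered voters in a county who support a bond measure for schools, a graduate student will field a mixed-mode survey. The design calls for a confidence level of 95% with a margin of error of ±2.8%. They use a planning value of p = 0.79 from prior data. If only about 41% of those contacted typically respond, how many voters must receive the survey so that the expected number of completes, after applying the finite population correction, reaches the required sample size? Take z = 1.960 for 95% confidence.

1505

Completed interviews needed (unadjusted): n₀ = 1.960² × 0.1659 / 0.028² ≈ 812.91 → 813.
FPC for N = 2,553: n = 813 / (1 + 812/2553) = 813 / 1.3181 ≈ 616.82 → 617.
At a 41% response rate, contacts needed = 617 / 0.41 ≈ 1504.88 → 1505.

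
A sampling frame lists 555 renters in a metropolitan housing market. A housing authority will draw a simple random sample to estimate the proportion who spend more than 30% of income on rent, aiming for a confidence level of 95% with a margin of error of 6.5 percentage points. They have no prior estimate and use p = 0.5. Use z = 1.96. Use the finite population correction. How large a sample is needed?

Unadjusted: n₀ = 1.96² × 0.50 × 0.50 / 0.065² ≈ 227.31, so n₀ = 228.
Finite population correction with N = 555: n = n₀ / (1 + (n₀−1)/N) = 228 / (1 + 227/555) = 228 / 1.4090 ≈ 161.82.
Rounding up, n = 162.

162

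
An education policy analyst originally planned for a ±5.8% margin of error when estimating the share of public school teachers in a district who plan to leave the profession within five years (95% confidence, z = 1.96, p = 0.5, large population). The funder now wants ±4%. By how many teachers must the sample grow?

At ±5.8%: n = 1.96² × 0.2500 / 0.058² ≈ 285.49 → 286.
At ±4%: n = 1.96² × 0.2500 / 0.040² ≈ 600.25 → 601.
Additional respondents: 601 − 286 = 315.

315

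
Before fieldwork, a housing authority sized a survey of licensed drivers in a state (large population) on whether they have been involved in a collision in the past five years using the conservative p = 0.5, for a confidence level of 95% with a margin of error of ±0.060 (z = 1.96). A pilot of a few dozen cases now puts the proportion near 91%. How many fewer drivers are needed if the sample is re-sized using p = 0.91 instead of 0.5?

Conservative (p = 0.5): n = 1.96² × 0.25 / 0.060² ≈ 266.78 → 267.
Using p = 0.91: p(1−p) = 0.0819, so n = 1.96² × 0.0819 / 0.060² ≈ 87.40 → 88.
Reduction: 267 − 88 = 179.

179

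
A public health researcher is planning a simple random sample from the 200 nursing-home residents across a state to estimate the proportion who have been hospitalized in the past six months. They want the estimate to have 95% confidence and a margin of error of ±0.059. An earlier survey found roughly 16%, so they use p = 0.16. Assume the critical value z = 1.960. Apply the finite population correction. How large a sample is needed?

86

Unadjusted: n₀ = 1.960² × 0.16 × 0.84 / 0.059² ≈ 148.32, so n₀ = 149.
Finite population correction with N = 200: n = n₀ / (1 + (n₀−1)/N) = 149 / (1 + 148/200) = 149 / 1.7400 ≈ 85.63.
Rounding up, n = 86.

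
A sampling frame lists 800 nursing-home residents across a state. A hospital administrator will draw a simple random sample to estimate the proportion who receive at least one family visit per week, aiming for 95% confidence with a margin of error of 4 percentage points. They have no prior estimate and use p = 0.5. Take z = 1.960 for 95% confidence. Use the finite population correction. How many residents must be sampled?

344

Unadjusted: n₀ = 1.960² × 0.50 × 0.50 / 0.040² ≈ 600.25, so n₀ = 601.
Finite population correction with N = 800: n = n₀ / (1 + (n₀−1)/N) = 601 / (1 + 600/800) = 601 / 1.7500 ≈ 343.43.
Rounding up, n = 344.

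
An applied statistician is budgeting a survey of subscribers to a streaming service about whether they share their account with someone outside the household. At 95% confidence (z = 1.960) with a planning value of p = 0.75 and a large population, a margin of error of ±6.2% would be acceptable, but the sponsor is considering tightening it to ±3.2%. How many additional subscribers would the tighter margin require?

516

At ±6.2%: n = 1.960² × 0.1875 / 0.062² ≈ 187.38 → 188.
At ±3.2%: n = 1.960² × 0.1875 / 0.032² ≈ 703.42 → 704.
Additional respondents: 704 − 188 = 516.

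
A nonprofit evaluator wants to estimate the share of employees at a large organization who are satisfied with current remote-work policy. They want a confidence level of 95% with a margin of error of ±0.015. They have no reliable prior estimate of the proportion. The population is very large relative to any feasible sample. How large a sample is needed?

For 95% confidence, z = 1.960.
With no prior estimate, use p = 0.5, giving p(1−p) = 0.25.
n = z²·p(1−p)/E² = 1.960² × 0.2500 / 0.015² = 3.8416 × 0.2500 / 0.000225 ≈ 4268.44.
Rounding up gives n = 4269.

4269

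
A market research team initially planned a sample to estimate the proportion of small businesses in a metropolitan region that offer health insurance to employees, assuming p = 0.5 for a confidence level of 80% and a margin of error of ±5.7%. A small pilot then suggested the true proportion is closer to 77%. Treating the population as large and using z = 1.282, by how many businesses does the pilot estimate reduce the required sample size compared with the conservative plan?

37

Conservative (p = 0.5): n = 1.282² × 0.25 / 0.057² ≈ 126.46 → 127.
Using p = 0.77: p(1−p) = 0.1771, so n = 1.282² × 0.1771 / 0.057² ≈ 89.59 → 90.
Reduction: 127 − 90 = 37.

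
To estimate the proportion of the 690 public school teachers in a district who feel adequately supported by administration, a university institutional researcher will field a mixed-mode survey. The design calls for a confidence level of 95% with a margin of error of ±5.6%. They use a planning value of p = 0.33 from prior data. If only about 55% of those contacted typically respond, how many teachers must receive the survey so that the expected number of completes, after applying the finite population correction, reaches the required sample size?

355

For 95% confidence, z = 1.960.
Completed interviews needed (unadjusted): n₀ = 1.960² × 0.2211 / 0.056² ≈ 270.85 → 271.
FPC for N = 690: n = 271 / (1 + 270/690) = 271 / 1.3913 ≈ 194.78 → 195.
At a 55% response rate, contacts needed = 195 / 0.55 ≈ 354.55 → 355.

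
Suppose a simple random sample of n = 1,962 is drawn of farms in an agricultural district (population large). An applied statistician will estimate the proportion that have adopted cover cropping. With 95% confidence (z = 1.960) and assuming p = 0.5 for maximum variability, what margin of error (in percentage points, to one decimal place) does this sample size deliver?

2.2

SE(p̂) = √[p(1−p)/n] = √[0.2500/1962] = 0.01129.
E = z × SE = 1.960 × 0.01129 = 0.02212, or 2.2 percentage points.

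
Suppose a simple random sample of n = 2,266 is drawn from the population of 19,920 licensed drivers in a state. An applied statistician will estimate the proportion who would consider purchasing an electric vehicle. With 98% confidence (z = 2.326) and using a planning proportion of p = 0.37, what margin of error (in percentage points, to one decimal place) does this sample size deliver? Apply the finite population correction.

Finite-population factor: (N−n)/(N−1) = (19920−2266)/(19920−1) = 0.8863.
SE(p̂) = √[p(1−p)/n · (N−n)/(N−1)] = √[0.2331/2266 × 0.8863] = 0.00955.
E = z × SE = 2.326 × 0.00955 = 0.02221 ≈ 2.2 percentage points.

2.2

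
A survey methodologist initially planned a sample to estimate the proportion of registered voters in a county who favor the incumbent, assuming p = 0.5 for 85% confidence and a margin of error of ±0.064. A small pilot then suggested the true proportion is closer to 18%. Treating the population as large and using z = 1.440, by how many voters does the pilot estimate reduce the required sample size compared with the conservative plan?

52

Conservative (p = 0.5): n = 1.440² × 0.25 / 0.064² ≈ 126.56 → 127.
Using p = 0.18: p(1−p) = 0.1476, so n = 1.440² × 0.1476 / 0.064² ≈ 74.72 → 75.
Reduction: 127 − 75 = 52.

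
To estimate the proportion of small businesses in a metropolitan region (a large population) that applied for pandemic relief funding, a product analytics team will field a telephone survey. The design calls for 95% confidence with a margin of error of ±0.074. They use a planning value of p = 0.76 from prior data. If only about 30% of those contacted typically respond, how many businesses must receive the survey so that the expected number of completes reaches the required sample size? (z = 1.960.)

Completed interviews needed: n₀ = 1.960² × 0.1824 / 0.074² ≈ 127.96 → 128.
At a 30% response rate, contacts needed = 128 / 0.30 ≈ 426.67 → 427.

427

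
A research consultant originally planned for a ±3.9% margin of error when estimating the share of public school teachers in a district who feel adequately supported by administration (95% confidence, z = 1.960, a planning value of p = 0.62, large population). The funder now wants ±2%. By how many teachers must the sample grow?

1667

At ±3.9%: n = 1.960² × 0.2356 / 0.039² ≈ 595.06 → 596.
At ±2%: n = 1.960² × 0.2356 / 0.020² ≈ 2262.70 → 2263.
Additional respondents: 2263 − 596 = 1667.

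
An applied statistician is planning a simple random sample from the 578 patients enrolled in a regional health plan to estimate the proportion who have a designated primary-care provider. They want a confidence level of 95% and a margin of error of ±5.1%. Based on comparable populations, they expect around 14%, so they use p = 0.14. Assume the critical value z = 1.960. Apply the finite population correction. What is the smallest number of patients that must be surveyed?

Unadjusted: n₀ = 1.960² × 0.14 × 0.86 / 0.051² ≈ 177.83, so n₀ = 178.
Finite population correction with N = 578: n = n₀ / (1 + (n₀−1)/N) = 178 / (1 + 177/578) = 178 / 1.3062 ≈ 136.27.
Rounding up, n = 137.

137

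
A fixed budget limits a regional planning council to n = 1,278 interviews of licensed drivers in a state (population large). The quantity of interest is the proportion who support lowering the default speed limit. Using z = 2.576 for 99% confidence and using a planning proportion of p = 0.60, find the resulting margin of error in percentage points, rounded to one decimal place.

SE(p̂) = √[p(1−p)/n] = √[0.2400/1278] = 0.01370.
E = z × SE = 2.576 × 0.01370 = 0.03530, or 3.5 percentage points.

3.5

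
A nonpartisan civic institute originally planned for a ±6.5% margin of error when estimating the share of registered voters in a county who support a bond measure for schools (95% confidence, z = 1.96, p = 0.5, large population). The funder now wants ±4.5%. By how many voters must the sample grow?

247

At ±6.5%: n = 1.96² × 0.2500 / 0.065² ≈ 227.31 → 228.
At ±4.5%: n = 1.96² × 0.2500 / 0.045² ≈ 474.27 → 475.
Additional respondents: 475 − 228 = 247.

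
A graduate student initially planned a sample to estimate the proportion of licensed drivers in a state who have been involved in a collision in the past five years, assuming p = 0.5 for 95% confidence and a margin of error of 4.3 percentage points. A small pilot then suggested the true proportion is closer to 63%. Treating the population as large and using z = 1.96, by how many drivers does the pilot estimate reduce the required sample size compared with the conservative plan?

35

Conservative (p = 0.5): n = 1.96² × 0.25 / 0.043² ≈ 519.42 → 520.
Using p = 0.63: p(1−p) = 0.2331, so n = 1.96² × 0.2331 / 0.043² ≈ 484.30 → 485.
Reduction: 520 − 485 = 35.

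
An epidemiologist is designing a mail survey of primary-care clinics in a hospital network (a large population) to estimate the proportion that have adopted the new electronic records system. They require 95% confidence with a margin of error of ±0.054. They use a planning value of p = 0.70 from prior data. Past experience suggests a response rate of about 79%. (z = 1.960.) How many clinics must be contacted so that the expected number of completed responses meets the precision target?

351

Completed interviews needed: n₀ = 1.960² × 0.2100 / 0.054² ≈ 276.66 → 277.
At a 79% response rate, contacts needed = 277 / 0.79 ≈ 350.63 → 351.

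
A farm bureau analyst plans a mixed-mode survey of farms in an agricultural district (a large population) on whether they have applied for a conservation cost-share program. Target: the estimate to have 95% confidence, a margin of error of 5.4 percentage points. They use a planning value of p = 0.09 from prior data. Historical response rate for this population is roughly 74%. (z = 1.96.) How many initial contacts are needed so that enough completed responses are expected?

146

Completed interviews needed: n₀ = 1.96² × 0.0819 / 0.054² ≈ 107.90 → 108.
At a 74% response rate, contacts needed = 108 / 0.74 ≈ 145.95 → 146.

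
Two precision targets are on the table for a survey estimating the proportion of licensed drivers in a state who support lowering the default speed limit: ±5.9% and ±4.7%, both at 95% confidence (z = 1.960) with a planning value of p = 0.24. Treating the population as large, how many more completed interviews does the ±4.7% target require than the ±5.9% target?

At ±5.9%: n = 1.960² × 0.1824 / 0.059² ≈ 201.29 → 202.
At ±4.7%: n = 1.960² × 0.1824 / 0.047² ≈ 317.21 → 318.
Additional respondents: 318 − 202 = 116.

116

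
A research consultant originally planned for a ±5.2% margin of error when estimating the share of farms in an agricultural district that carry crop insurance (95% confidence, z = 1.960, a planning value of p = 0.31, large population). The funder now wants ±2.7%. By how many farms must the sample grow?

824

At ±5.2%: n = 1.960² × 0.2139 / 0.052² ≈ 303.89 → 304.
At ±2.7%: n = 1.960² × 0.2139 / 0.027² ≈ 1127.19 → 1128.
Additional respondents: 1128 − 304 = 824.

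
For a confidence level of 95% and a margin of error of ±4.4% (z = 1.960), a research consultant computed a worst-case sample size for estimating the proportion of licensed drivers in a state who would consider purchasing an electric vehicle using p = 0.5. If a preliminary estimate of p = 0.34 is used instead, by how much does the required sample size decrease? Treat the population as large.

Conservative (p = 0.5): n = 1.960² × 0.25 / 0.044² ≈ 496.07 → 497.
Using p = 0.34: p(1−p) = 0.2244, so n = 1.960² × 0.2244 / 0.044² ≈ 445.28 → 446.
Reduction: 497 − 446 = 51.

51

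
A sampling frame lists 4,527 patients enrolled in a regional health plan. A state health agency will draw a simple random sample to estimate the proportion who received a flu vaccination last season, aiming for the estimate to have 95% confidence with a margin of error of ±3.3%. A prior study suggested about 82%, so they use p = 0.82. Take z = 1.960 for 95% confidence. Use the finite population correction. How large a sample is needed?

468

Unadjusted: n₀ = 1.960² × 0.82 × 0.18 / 0.033² ≈ 520.68, so n₀ = 521.
Finite population correction with N = 4,527: n = n₀ / (1 + (n₀−1)/N) = 521 / (1 + 520/4527) = 521 / 1.1149 ≈ 467.32.
Rounding up, n = 468.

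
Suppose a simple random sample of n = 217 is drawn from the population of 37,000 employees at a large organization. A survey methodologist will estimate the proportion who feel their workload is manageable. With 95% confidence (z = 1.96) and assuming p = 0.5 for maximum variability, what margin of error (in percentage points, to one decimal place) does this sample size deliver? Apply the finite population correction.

6.6

Finite-population factor: (N−n)/(N−1) = (37000−217)/(37000−1) = 0.9942.
SE(p̂) = √[p(1−p)/n · (N−n)/(N−1)] = √[0.2500/217 × 0.9942] = 0.03384.
E = z × SE = 1.96 × 0.03384 = 0.06633 ≈ 6.6 percentage points.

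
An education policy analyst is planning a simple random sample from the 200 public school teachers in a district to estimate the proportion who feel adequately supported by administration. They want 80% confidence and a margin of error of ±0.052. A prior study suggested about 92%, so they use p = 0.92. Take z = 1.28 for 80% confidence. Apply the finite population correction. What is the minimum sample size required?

37

Unadjusted: n₀ = 1.28² × 0.92 × 0.08 / 0.052² ≈ 44.60, so n₀ = 45.
Finite population correction with N = 200: n = n₀ / (1 + (n₀−1)/N) = 45 / (1 + 44/200) = 45 / 1.2200 ≈ 36.89.
Rounding up, n = 37.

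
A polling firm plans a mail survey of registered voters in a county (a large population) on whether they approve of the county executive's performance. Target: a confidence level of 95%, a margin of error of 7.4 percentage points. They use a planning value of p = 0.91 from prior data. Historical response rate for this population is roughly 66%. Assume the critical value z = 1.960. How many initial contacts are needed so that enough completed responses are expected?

Completed interviews needed: n₀ = 1.960² × 0.0819 / 0.074² ≈ 57.46 → 58.
At a 66% response rate, contacts needed = 58 / 0.66 ≈ 87.88 → 88.

88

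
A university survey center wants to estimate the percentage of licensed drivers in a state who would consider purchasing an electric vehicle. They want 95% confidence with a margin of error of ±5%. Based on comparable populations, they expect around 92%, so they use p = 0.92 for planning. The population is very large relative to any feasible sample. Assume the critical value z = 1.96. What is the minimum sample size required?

114

With p = 0.92, p(1−p) = 0.0736.
n = z²·p(1−p)/E² = 1.96² × 0.0736 / 0.050² = 3.8416 × 0.0736 / 0.002500 ≈ 113.10.
Rounding up gives n = 114.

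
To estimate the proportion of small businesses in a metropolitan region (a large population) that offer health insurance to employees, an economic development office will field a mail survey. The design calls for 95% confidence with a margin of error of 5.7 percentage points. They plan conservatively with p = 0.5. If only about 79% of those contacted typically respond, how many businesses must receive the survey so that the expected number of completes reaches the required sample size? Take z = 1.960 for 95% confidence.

Completed interviews needed: n₀ = 1.960² × 0.2500 / 0.057² ≈ 295.60 → 296.
At a 79% response rate, contacts needed = 296 / 0.79 ≈ 374.68 → 375.

375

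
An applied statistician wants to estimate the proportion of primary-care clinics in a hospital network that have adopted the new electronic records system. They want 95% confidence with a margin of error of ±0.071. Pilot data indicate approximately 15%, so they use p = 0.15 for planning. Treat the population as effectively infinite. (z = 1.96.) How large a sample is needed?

With p = 0.15, p(1−p) = 0.1275.
n = z²·p(1−p)/E² = 1.96² × 0.1275 / 0.071² = 3.8416 × 0.1275 / 0.005041 ≈ 97.16.
Rounding up gives n = 98.

98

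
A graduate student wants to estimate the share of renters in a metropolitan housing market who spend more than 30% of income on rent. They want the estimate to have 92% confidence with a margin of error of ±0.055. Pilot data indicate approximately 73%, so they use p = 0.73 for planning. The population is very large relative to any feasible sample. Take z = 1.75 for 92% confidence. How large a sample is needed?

200

With p = 0.73, p(1−p) = 0.1971.
n = z²·p(1−p)/E² = 1.75² × 0.1971 / 0.055² = 3.0625 × 0.1971 / 0.003025 ≈ 199.54.
Rounding up gives n = 200.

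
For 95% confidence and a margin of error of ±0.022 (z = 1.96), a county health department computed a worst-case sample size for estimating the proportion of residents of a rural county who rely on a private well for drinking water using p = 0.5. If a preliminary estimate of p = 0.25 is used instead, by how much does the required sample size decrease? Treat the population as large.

Conservative (p = 0.5): n = 1.96² × 0.25 / 0.022² ≈ 1984.30 → 1985.
Using p = 0.25: p(1−p) = 0.1875, so n = 1.96² × 0.1875 / 0.022² ≈ 1488.22 → 1489.
Reduction: 1985 − 1489 = 496.

496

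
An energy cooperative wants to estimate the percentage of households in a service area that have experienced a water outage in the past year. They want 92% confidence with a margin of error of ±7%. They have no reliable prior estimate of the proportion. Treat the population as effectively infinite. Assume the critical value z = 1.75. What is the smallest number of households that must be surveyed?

157

With no prior estimate, use p = 0.5, giving p(1−p) = 0.25.
n = z²·p(1−p)/E² = 1.75² × 0.2500 / 0.070² = 3.0625 × 0.2500 / 0.004900 ≈ 156.25.
Rounding up gives n = 157.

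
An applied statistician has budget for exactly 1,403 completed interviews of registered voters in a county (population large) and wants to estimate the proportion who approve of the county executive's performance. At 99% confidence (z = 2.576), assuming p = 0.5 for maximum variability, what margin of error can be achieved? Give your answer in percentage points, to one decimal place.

3.4

SE(p̂) = √[p(1−p)/n] = √[0.2500/1403] = 0.01335.
E = z × SE = 2.576 × 0.01335 = 0.03439, or 3.4 percentage points.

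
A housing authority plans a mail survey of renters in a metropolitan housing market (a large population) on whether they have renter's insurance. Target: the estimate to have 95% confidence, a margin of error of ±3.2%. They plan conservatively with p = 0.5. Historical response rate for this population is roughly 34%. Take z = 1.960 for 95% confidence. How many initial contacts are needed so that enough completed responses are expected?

2759

Completed interviews needed: n₀ = 1.960² × 0.2500 / 0.032² ≈ 937.89 → 938.
At a 34% response rate, contacts needed = 938 / 0.34 ≈ 2758.82 → 2759.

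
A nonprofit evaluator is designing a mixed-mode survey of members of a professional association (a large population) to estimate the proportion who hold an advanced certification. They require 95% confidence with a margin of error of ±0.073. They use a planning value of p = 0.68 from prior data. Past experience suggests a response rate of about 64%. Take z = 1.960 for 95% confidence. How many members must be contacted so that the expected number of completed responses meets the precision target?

Completed interviews needed: n₀ = 1.960² × 0.2176 / 0.073² ≈ 156.86 → 157.
At a 64% response rate, contacts needed = 157 / 0.64 ≈ 245.31 → 246.

246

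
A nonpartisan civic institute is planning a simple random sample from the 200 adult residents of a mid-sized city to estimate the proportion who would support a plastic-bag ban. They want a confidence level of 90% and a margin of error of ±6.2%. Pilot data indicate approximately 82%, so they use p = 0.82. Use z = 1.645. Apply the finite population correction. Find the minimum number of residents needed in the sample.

69

Unadjusted: n₀ = 1.645² × 0.82 × 0.18 / 0.062² ≈ 103.90, so n₀ = 104.
Finite population correction with N = 200: n = n₀ / (1 + (n₀−1)/N) = 104 / (1 + 103/200) = 104 / 1.5150 ≈ 68.65.
Rounding up, n = 69.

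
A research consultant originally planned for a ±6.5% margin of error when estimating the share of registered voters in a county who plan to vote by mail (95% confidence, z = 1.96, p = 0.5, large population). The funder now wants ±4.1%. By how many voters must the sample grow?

344

At ±6.5%: n = 1.96² × 0.2500 / 0.065² ≈ 227.31 → 228.
At ±4.1%: n = 1.96² × 0.2500 / 0.041² ≈ 571.33 → 572.
Additional respondents: 572 − 228 = 344.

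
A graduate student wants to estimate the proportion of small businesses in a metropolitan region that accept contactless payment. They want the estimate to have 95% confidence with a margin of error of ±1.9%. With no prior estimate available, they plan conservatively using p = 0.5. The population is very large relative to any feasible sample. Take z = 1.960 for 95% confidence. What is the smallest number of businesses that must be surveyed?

With p = 0.5, p(1−p) = 0.25.
n = z²·p(1−p)/E² = 1.960² × 0.2500 / 0.019² = 3.8416 × 0.2500 / 0.000361 ≈ 2660.39.
Rounding up gives n = 2661.

2661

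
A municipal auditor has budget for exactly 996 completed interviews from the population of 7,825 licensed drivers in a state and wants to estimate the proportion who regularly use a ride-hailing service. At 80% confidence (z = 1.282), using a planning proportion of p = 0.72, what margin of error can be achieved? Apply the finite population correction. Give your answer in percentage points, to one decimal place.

1.7

Finite-population factor: (N−n)/(N−1) = (7825−996)/(7825−1) = 0.8728.
SE(p̂) = √[p(1−p)/n · (N−n)/(N−1)] = √[0.2016/996 × 0.8728] = 0.01329.
E = z × SE = 1.282 × 0.01329 = 0.01704 ≈ 1.7 percentage points.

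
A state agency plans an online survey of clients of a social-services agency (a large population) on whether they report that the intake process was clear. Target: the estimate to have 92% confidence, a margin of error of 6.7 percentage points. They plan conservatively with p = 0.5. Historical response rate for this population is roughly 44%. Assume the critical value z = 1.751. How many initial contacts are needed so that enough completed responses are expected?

Completed interviews needed: n₀ = 1.751² × 0.2500 / 0.067² ≈ 170.75 → 171.
At a 44% response rate, contacts needed = 171 / 0.44 ≈ 388.64 → 389.

389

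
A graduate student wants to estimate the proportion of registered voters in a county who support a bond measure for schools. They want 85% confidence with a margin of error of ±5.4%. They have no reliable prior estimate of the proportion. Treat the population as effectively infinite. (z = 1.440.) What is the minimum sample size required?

With no prior estimate, use p = 0.5, giving p(1−p) = 0.25.
n = z²·p(1−p)/E² = 1.440² × 0.2500 / 0.054² = 2.0736 × 0.2500 / 0.002916 ≈ 177.78.
Rounding up gives n = 178.

178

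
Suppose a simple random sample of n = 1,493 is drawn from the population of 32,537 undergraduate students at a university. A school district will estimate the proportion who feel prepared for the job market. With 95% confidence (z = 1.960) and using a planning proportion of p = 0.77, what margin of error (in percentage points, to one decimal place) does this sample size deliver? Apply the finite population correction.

2.1

Finite-population factor: (N−n)/(N−1) = (32537−1493)/(32537−1) = 0.9541.
SE(p̂) = √[p(1−p)/n · (N−n)/(N−1)] = √[0.1771/1493 × 0.9541] = 0.01064.
E = z × SE = 1.960 × 0.01064 = 0.02085 ≈ 2.1 percentage points.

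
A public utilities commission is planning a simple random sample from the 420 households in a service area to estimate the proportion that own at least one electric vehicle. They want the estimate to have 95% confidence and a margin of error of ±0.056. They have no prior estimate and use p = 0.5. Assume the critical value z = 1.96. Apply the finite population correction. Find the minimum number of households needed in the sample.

Unadjusted: n₀ = 1.96² × 0.50 × 0.50 / 0.056² ≈ 306.25, so n₀ = 307.
Finite population correction with N = 420: n = n₀ / (1 + (n₀−1)/N) = 307 / (1 + 306/420) = 307 / 1.7286 ≈ 177.60.
Rounding up, n = 178.

178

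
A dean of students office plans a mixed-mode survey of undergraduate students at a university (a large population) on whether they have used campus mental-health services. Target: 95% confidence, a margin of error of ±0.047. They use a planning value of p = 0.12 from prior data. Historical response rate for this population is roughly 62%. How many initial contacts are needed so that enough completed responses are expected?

297

For 95% confidence, z = 1.96.
Completed interviews needed: n₀ = 1.96² × 0.1056 / 0.047² ≈ 183.65 → 184.
At a 62% response rate, contacts needed = 184 / 0.62 ≈ 296.77 → 297.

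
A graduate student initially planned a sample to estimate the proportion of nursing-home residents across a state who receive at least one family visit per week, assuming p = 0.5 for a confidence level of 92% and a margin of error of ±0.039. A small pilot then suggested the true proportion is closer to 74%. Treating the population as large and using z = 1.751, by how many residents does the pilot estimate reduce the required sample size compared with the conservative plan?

116

Conservative (p = 0.5): n = 1.751² × 0.25 / 0.039² ≈ 503.94 → 504.
Using p = 0.74: p(1−p) = 0.1924, so n = 1.751² × 0.1924 / 0.039² ≈ 387.84 → 388.
Reduction: 504 − 388 = 116.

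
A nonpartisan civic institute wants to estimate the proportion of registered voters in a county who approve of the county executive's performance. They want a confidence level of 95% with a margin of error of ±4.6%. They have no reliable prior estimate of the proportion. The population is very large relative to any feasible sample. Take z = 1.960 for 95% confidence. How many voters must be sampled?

454

With no prior estimate, use p = 0.5, giving p(1−p) = 0.25.
n = z²·p(1−p)/E² = 1.960² × 0.2500 / 0.046² = 3.8416 × 0.2500 / 0.002116 ≈ 453.88.
Rounding up gives n = 454.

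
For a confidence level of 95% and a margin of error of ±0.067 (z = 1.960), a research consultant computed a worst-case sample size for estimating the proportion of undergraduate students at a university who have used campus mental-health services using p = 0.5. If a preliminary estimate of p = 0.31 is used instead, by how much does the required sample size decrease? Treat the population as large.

Conservative (p = 0.5): n = 1.960² × 0.25 / 0.067² ≈ 213.95 → 214.
Using p = 0.31: p(1−p) = 0.2139, so n = 1.960² × 0.2139 / 0.067² ≈ 183.05 → 184.
Reduction: 214 − 184 = 30.

30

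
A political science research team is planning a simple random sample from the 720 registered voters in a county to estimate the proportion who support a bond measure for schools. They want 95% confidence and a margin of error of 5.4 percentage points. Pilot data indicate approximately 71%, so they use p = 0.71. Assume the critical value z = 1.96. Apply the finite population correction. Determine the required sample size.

198

Unadjusted: n₀ = 1.96² × 0.71 × 0.29 / 0.054² ≈ 271.26, so n₀ = 272.
Finite population correction with N = 720: n = n₀ / (1 + (n₀−1)/N) = 272 / (1 + 271/720) = 272 / 1.3764 ≈ 197.62.
Rounding up, n = 198.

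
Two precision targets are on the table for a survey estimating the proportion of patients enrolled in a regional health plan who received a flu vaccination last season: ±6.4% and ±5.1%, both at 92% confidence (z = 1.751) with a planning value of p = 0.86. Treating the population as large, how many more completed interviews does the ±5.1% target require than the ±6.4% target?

At ±6.4%: n = 1.751² × 0.1204 / 0.064² ≈ 90.12 → 91.
At ±5.1%: n = 1.751² × 0.1204 / 0.051² ≈ 141.92 → 142.
Additional respondents: 142 − 91 = 51.

51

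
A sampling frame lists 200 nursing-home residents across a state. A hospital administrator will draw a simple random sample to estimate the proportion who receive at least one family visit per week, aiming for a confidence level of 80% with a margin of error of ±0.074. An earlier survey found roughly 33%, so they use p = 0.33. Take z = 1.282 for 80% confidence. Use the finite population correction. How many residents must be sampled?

Unadjusted: n₀ = 1.282² × 0.33 × 0.67 / 0.074² ≈ 66.36, so n₀ = 67.
Finite population correction with N = 200: n = n₀ / (1 + (n₀−1)/N) = 67 / (1 + 66/200) = 67 / 1.3300 ≈ 50.38.
Rounding up, n = 51.

51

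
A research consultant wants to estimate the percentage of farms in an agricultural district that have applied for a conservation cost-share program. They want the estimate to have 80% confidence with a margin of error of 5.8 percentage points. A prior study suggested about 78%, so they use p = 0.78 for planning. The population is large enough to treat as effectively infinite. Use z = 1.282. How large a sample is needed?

With p = 0.78, p(1−p) = 0.1716.
n = z²·p(1−p)/E² = 1.282² × 0.1716 / 0.058² = 1.6435 × 0.1716 / 0.003364 ≈ 83.84.
Rounding up gives n = 84.

84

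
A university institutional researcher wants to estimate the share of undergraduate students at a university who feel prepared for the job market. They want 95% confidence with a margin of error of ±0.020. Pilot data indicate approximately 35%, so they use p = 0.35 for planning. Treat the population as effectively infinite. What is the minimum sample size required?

2185

For 95% confidence, z = 1.960.
With p = 0.35, p(1−p) = 0.2275.
n = z²·p(1−p)/E² = 1.960² × 0.2275 / 0.020² = 3.8416 × 0.2275 / 0.000400 ≈ 2184.91.
Rounding up gives n = 2185.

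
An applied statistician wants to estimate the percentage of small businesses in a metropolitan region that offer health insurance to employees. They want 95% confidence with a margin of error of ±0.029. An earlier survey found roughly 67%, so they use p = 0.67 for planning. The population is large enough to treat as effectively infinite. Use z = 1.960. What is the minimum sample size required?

1010

With p = 0.67, p(1−p) = 0.2211.
n = z²·p(1−p)/E² = 1.960² × 0.2211 / 0.029² = 3.8416 × 0.2211 / 0.000841 ≈ 1009.96.
Rounding up gives n = 1010.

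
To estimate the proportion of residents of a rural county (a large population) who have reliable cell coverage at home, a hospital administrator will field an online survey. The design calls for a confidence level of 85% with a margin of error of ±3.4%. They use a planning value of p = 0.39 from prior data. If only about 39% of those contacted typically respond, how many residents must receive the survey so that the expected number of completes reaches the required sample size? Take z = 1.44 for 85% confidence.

1095

Completed interviews needed: n₀ = 1.44² × 0.2379 / 0.034² ≈ 426.74 → 427.
At a 39% response rate, contacts needed = 427 / 0.39 ≈ 1094.87 → 1095.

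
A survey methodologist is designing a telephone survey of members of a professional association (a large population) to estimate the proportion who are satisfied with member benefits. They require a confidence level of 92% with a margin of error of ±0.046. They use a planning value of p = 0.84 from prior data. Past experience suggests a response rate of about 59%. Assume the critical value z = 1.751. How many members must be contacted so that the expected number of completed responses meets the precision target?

Completed interviews needed: n₀ = 1.751² × 0.1344 / 0.046² ≈ 194.74 → 195.
At a 59% response rate, contacts needed = 195 / 0.59 ≈ 330.51 → 331.

331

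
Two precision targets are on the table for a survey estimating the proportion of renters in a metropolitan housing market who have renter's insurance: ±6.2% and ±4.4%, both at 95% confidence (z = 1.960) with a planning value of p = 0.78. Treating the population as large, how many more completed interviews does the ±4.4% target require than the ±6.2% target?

At ±6.2%: n = 1.960² × 0.1716 / 0.062² ≈ 171.49 → 172.
At ±4.4%: n = 1.960² × 0.1716 / 0.044² ≈ 340.51 → 341.
Additional respondents: 341 − 172 = 169.

169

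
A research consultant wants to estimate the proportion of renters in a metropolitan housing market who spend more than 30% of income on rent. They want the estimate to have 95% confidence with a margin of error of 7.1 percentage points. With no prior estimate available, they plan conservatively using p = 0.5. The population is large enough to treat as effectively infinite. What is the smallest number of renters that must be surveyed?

For 95% confidence, z = 1.96.
With p = 0.5, p(1−p) = 0.25.
n = z²·p(1−p)/E² = 1.96² × 0.2500 / 0.071² = 3.8416 × 0.2500 / 0.005041 ≈ 190.52.
Rounding up gives n = 191.

191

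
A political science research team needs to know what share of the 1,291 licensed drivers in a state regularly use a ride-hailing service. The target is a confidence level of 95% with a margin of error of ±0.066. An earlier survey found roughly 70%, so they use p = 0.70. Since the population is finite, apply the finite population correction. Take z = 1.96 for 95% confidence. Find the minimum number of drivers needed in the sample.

Unadjusted: n₀ = 1.96² × 0.70 × 0.30 / 0.066² ≈ 185.20, so n₀ = 186.
Finite population correction with N = 1,291: n = n₀ / (1 + (n₀−1)/N) = 186 / (1 + 185/1291) = 186 / 1.1433 ≈ 162.69.
Rounding up, n = 163.

163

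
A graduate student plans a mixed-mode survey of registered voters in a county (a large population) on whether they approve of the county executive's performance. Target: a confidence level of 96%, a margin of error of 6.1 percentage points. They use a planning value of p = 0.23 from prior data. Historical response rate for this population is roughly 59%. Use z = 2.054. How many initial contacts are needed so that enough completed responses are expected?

341

Completed interviews needed: n₀ = 2.054² × 0.1771 / 0.061² ≈ 200.80 → 201.
At a 59% response rate, contacts needed = 201 / 0.59 ≈ 340.68 → 341.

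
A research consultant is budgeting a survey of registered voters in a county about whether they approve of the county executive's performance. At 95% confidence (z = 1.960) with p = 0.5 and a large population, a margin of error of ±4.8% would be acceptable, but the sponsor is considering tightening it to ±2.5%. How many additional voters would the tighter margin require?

1120

At ±4.8%: n = 1.960² × 0.2500 / 0.048² ≈ 416.84 → 417.
At ±2.5%: n = 1.960² × 0.2500 / 0.025² ≈ 1536.64 → 1537.
Additional respondents: 1537 − 417 = 1120.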